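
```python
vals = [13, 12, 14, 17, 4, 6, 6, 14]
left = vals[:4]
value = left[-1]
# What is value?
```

vals has length 8. The slice vals[:4] selects indices [0, 1, 2, 3] (0->13, 1->12, 2->14, 3->17), giving [13, 12, 14, 17]. So left = [13, 12, 14, 17]. Then left[-1] = 17.

17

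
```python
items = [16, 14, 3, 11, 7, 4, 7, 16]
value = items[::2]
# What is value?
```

items has length 8. The slice items[::2] selects indices [0, 2, 4, 6] (0->16, 2->3, 4->7, 6->7), giving [16, 3, 7, 7].

[16, 3, 7, 7]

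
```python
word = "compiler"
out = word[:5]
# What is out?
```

word has length 8. The slice word[:5] selects indices [0, 1, 2, 3, 4] (0->'c', 1->'o', 2->'m', 3->'p', 4->'i'), giving 'compi'.

'compi'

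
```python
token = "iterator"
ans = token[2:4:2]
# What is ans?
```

token has length 8. The slice token[2:4:2] selects indices [2] (2->'e'), giving 'e'.

'e'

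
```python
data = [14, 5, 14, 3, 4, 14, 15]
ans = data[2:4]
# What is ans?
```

data has length 7. The slice data[2:4] selects indices [2, 3] (2->14, 3->3), giving [14, 3].

[14, 3]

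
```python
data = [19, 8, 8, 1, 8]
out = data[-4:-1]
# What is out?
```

data has length 5. The slice data[-4:-1] selects indices [1, 2, 3] (1->8, 2->8, 3->1), giving [8, 8, 1].

[8, 8, 1]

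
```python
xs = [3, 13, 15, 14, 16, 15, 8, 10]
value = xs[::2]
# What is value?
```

xs has length 8. The slice xs[::2] selects indices [0, 2, 4, 6] (0->3, 2->15, 4->16, 6->8), giving [3, 15, 16, 8].

[3, 15, 16, 8]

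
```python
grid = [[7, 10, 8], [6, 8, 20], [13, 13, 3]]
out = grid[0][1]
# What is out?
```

grid[0] = [7, 10, 8]. Taking column 1 of that row yields 10.

10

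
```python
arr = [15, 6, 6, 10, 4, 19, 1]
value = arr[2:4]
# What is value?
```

arr has length 7. The slice arr[2:4] selects indices [2, 3] (2->6, 3->10), giving [6, 10].

[6, 10]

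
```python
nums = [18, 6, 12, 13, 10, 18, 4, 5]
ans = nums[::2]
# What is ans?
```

nums has length 8. The slice nums[::2] selects indices [0, 2, 4, 6] (0->18, 2->12, 4->10, 6->4), giving [18, 12, 10, 4].

[18, 12, 10, 4]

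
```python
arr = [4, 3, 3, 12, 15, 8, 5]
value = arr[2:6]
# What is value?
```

arr has length 7. The slice arr[2:6] selects indices [2, 3, 4, 5] (2->3, 3->12, 4->15, 5->8), giving [3, 12, 15, 8].

[3, 12, 15, 8]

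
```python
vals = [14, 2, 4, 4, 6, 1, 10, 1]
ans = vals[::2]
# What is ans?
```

vals has length 8. The slice vals[::2] selects indices [0, 2, 4, 6] (0->14, 2->4, 4->6, 6->10), giving [14, 4, 6, 10].

[14, 4, 6, 10]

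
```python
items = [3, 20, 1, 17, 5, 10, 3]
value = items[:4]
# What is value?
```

items has length 7. The slice items[:4] selects indices [0, 1, 2, 3] (0->3, 1->20, 2->1, 3->17), giving [3, 20, 1, 17].

[3, 20, 1, 17]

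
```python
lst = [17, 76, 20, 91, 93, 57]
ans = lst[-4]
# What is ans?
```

lst has length 6. Negative index -4 maps to positive index 6 + (-4) = 2. lst[2] = 20.

20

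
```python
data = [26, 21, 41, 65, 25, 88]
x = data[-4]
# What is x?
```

data has length 6. Negative index -4 maps to positive index 6 + (-4) = 2. data[2] = 41.

41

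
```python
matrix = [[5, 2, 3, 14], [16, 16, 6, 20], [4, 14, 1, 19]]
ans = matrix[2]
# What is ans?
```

matrix has 3 rows. Row 2 is [4, 14, 1, 19].

[4, 14, 1, 19]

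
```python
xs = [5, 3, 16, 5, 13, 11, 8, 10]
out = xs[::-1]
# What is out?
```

xs has length 8. The slice xs[::-1] selects indices [7, 6, 5, 4, 3, 2, 1, 0] (7->10, 6->8, 5->11, 4->13, 3->5, 2->16, 1->3, 0->5), giving [10, 8, 11, 13, 5, 16, 3, 5].

[10, 8, 11, 13, 5, 16, 3, 5]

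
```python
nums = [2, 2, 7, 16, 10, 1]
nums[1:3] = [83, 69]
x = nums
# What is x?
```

nums starts as [2, 2, 7, 16, 10, 1] (length 6). The slice nums[1:3] covers indices [1, 2] with values [2, 7]. Replacing that slice with [83, 69] (same length) produces [2, 83, 69, 16, 10, 1].

[2, 83, 69, 16, 10, 1]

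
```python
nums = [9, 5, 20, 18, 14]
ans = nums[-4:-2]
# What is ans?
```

nums has length 5. The slice nums[-4:-2] selects indices [1, 2] (1->5, 2->20), giving [5, 20].

[5, 20]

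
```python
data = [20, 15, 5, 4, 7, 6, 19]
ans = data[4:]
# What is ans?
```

data has length 7. The slice data[4:] selects indices [4, 5, 6] (4->7, 5->6, 6->19), giving [7, 6, 19].

[7, 6, 19]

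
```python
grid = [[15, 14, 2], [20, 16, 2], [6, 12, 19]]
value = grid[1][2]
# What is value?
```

grid[1] = [20, 16, 2]. Taking column 2 of that row yields 2.

2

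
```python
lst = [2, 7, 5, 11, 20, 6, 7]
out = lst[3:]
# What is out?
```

lst has length 7. The slice lst[3:] selects indices [3, 4, 5, 6] (3->11, 4->20, 5->6, 6->7), giving [11, 20, 6, 7].

[11, 20, 6, 7]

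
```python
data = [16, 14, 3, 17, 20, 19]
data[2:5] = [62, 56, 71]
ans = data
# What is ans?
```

data starts as [16, 14, 3, 17, 20, 19] (length 6). The slice data[2:5] covers indices [2, 3, 4] with values [3, 17, 20]. Replacing that slice with [62, 56, 71] (same length) produces [16, 14, 62, 56, 71, 19].

[16, 14, 62, 56, 71, 19]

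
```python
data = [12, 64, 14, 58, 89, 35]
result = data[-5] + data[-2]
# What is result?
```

data has length 6. Negative index -5 maps to positive index 6 + (-5) = 1. data[1] = 64.
data has length 6. Negative index -2 maps to positive index 6 + (-2) = 4. data[4] = 89.
Sum: 64 + 89 = 153.

153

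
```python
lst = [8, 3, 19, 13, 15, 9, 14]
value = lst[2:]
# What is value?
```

lst has length 7. The slice lst[2:] selects indices [2, 3, 4, 5, 6] (2->19, 3->13, 4->15, 5->9, 6->14), giving [19, 13, 15, 9, 14].

[19, 13, 15, 9, 14]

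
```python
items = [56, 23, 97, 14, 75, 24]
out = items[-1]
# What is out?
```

items has length 6. Negative index -1 maps to positive index 6 + (-1) = 5. items[5] = 24.

24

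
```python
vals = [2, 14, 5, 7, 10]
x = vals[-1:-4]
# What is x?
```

vals has length 5. The slice vals[-1:-4] resolves to an empty index range, so the result is [].

[]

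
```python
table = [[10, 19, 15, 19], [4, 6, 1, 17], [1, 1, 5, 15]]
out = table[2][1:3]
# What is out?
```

table[2] = [1, 1, 5, 15]. table[2] has length 4. The slice table[2][1:3] selects indices [1, 2] (1->1, 2->5), giving [1, 5].

[1, 5]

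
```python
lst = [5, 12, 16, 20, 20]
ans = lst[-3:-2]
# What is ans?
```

lst has length 5. The slice lst[-3:-2] selects indices [2] (2->16), giving [16].

[16]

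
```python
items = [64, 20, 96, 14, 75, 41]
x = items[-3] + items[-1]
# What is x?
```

items has length 6. Negative index -3 maps to positive index 6 + (-3) = 3. items[3] = 14.
items has length 6. Negative index -1 maps to positive index 6 + (-1) = 5. items[5] = 41.
Sum: 14 + 41 = 55.

55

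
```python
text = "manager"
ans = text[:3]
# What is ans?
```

text has length 7. The slice text[:3] selects indices [0, 1, 2] (0->'m', 1->'a', 2->'n'), giving 'man'.

'man'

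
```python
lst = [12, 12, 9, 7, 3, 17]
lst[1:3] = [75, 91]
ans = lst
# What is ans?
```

lst starts as [12, 12, 9, 7, 3, 17] (length 6). The slice lst[1:3] covers indices [1, 2] with values [12, 9]. Replacing that slice with [75, 91] (same length) produces [12, 75, 91, 7, 3, 17].

[12, 75, 91, 7, 3, 17]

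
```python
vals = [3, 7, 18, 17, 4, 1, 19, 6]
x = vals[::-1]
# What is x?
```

vals has length 8. The slice vals[::-1] selects indices [7, 6, 5, 4, 3, 2, 1, 0] (7->6, 6->19, 5->1, 4->4, 3->17, 2->18, 1->7, 0->3), giving [6, 19, 1, 4, 17, 18, 7, 3].

[6, 19, 1, 4, 17, 18, 7, 3]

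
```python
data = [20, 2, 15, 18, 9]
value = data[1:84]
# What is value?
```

data has length 5. The slice data[1:84] selects indices [1, 2, 3, 4] (1->2, 2->15, 3->18, 4->9), giving [2, 15, 18, 9].

[2, 15, 18, 9]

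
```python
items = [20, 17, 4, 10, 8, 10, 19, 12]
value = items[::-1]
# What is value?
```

items has length 8. The slice items[::-1] selects indices [7, 6, 5, 4, 3, 2, 1, 0] (7->12, 6->19, 5->10, 4->8, 3->10, 2->4, 1->17, 0->20), giving [12, 19, 10, 8, 10, 4, 17, 20].

[12, 19, 10, 8, 10, 4, 17, 20]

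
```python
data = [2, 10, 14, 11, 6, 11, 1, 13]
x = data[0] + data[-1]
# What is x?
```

data has length 8. data[0] = 2.
data has length 8. Negative index -1 maps to positive index 8 + (-1) = 7. data[7] = 13.
Sum: 2 + 13 = 15.

15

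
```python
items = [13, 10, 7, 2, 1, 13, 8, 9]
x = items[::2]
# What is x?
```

items has length 8. The slice items[::2] selects indices [0, 2, 4, 6] (0->13, 2->7, 4->1, 6->8), giving [13, 7, 1, 8].

[13, 7, 1, 8]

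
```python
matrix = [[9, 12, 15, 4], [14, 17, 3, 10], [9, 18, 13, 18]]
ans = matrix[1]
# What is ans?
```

matrix has 3 rows. Row 1 is [14, 17, 3, 10].

[14, 17, 3, 10]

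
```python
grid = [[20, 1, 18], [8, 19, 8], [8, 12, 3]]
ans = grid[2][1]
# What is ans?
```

grid[2] = [8, 12, 3]. Taking column 1 of that row yields 12.

12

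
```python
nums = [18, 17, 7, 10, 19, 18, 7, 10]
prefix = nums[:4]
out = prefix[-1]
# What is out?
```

nums has length 8. The slice nums[:4] selects indices [0, 1, 2, 3] (0->18, 1->17, 2->7, 3->10), giving [18, 17, 7, 10]. So prefix = [18, 17, 7, 10]. Then prefix[-1] = 10.

10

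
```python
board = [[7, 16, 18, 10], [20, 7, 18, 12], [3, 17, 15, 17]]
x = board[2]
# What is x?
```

board has 3 rows. Row 2 is [3, 17, 15, 17].

[3, 17, 15, 17]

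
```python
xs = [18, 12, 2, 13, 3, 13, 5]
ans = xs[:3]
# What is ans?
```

xs has length 7. The slice xs[:3] selects indices [0, 1, 2] (0->18, 1->12, 2->2), giving [18, 12, 2].

[18, 12, 2]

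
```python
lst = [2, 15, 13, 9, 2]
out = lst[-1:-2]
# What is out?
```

lst has length 5. The slice lst[-1:-2] resolves to an empty index range, so the result is [].

[]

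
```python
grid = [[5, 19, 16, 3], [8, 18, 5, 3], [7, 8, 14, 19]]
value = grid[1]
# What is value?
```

grid has 3 rows. Row 1 is [8, 18, 5, 3].

[8, 18, 5, 3]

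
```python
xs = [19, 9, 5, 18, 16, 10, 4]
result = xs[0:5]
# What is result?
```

xs has length 7. The slice xs[0:5] selects indices [0, 1, 2, 3, 4] (0->19, 1->9, 2->5, 3->18, 4->16), giving [19, 9, 5, 18, 16].

[19, 9, 5, 18, 16]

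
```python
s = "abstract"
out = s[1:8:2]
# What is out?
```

s has length 8. The slice s[1:8:2] selects indices [1, 3, 5, 7] (1->'b', 3->'t', 5->'a', 7->'t'), giving 'btat'.

'btat'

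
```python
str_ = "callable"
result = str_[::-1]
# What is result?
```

str_ has length 8. The slice str_[::-1] selects indices [7, 6, 5, 4, 3, 2, 1, 0] (7->'e', 6->'l', 5->'b', 4->'a', 3->'l', 2->'l', 1->'a', 0->'c'), giving 'elballac'.

'elballac'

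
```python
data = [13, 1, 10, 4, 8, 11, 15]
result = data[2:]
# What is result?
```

data has length 7. The slice data[2:] selects indices [2, 3, 4, 5, 6] (2->10, 3->4, 4->8, 5->11, 6->15), giving [10, 4, 8, 11, 15].

[10, 4, 8, 11, 15]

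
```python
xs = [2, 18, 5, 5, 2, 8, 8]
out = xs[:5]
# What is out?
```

xs has length 7. The slice xs[:5] selects indices [0, 1, 2, 3, 4] (0->2, 1->18, 2->5, 3->5, 4->2), giving [2, 18, 5, 5, 2].

[2, 18, 5, 5, 2]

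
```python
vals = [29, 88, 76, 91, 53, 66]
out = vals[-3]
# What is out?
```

vals has length 6. Negative index -3 maps to positive index 6 + (-3) = 3. vals[3] = 91.

91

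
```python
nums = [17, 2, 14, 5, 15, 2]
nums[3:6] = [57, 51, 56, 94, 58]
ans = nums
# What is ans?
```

nums starts as [17, 2, 14, 5, 15, 2] (length 6). The slice nums[3:6] covers indices [3, 4, 5] with values [5, 15, 2]. Replacing that slice with [57, 51, 56, 94, 58] (different length) produces [17, 2, 14, 57, 51, 56, 94, 58].

[17, 2, 14, 57, 51, 56, 94, 58]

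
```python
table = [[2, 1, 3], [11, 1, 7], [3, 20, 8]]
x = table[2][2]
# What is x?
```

table[2] = [3, 20, 8]. Taking column 2 of that row yields 8.

8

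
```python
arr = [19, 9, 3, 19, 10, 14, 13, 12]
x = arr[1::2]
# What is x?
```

arr has length 8. The slice arr[1::2] selects indices [1, 3, 5, 7] (1->9, 3->19, 5->14, 7->12), giving [9, 19, 14, 12].

[9, 19, 14, 12]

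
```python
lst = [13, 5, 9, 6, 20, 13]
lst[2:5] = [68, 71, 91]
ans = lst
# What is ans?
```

lst starts as [13, 5, 9, 6, 20, 13] (length 6). The slice lst[2:5] covers indices [2, 3, 4] with values [9, 6, 20]. Replacing that slice with [68, 71, 91] (same length) produces [13, 5, 68, 71, 91, 13].

[13, 5, 68, 71, 91, 13]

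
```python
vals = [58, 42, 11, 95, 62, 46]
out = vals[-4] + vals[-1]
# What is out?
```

vals has length 6. Negative index -4 maps to positive index 6 + (-4) = 2. vals[2] = 11.
vals has length 6. Negative index -1 maps to positive index 6 + (-1) = 5. vals[5] = 46.
Sum: 11 + 46 = 57.

57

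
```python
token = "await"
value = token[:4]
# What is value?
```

token has length 5. The slice token[:4] selects indices [0, 1, 2, 3] (0->'a', 1->'w', 2->'a', 3->'i'), giving 'awai'.

'awai'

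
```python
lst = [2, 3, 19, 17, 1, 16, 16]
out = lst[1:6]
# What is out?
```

lst has length 7. The slice lst[1:6] selects indices [1, 2, 3, 4, 5] (1->3, 2->19, 3->17, 4->1, 5->16), giving [3, 19, 17, 1, 16].

[3, 19, 17, 1, 16]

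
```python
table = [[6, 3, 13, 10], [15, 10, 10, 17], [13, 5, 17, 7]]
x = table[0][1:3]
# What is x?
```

table[0] = [6, 3, 13, 10]. table[0] has length 4. The slice table[0][1:3] selects indices [1, 2] (1->3, 2->13), giving [3, 13].

[3, 13]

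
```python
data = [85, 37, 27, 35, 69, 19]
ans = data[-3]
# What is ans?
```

data has length 6. Negative index -3 maps to positive index 6 + (-3) = 3. data[3] = 35.

35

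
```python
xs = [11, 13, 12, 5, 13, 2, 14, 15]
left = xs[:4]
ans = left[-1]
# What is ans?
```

xs has length 8. The slice xs[:4] selects indices [0, 1, 2, 3] (0->11, 1->13, 2->12, 3->5), giving [11, 13, 12, 5]. So left = [11, 13, 12, 5]. Then left[-1] = 5.

5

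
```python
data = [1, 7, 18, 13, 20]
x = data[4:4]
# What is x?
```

data has length 5. The slice data[4:4] resolves to an empty index range, so the result is [].

[]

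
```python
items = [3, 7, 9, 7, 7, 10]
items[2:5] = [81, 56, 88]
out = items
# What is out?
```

items starts as [3, 7, 9, 7, 7, 10] (length 6). The slice items[2:5] covers indices [2, 3, 4] with values [9, 7, 7]. Replacing that slice with [81, 56, 88] (same length) produces [3, 7, 81, 56, 88, 10].

[3, 7, 81, 56, 88, 10]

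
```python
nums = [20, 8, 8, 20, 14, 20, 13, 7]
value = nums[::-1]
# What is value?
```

nums has length 8. The slice nums[::-1] selects indices [7, 6, 5, 4, 3, 2, 1, 0] (7->7, 6->13, 5->20, 4->14, 3->20, 2->8, 1->8, 0->20), giving [7, 13, 20, 14, 20, 8, 8, 20].

[7, 13, 20, 14, 20, 8, 8, 20]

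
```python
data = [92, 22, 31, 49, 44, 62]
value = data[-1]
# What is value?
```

data has length 6. Negative index -1 maps to positive index 6 + (-1) = 5. data[5] = 62.

62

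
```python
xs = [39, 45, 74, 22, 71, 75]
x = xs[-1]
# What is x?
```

xs has length 6. Negative index -1 maps to positive index 6 + (-1) = 5. xs[5] = 75.

75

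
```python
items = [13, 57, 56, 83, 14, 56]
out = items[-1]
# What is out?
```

items has length 6. Negative index -1 maps to positive index 6 + (-1) = 5. items[5] = 56.

56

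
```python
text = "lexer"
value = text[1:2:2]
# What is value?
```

text has length 5. The slice text[1:2:2] selects indices [1] (1->'e'), giving 'e'.

'e'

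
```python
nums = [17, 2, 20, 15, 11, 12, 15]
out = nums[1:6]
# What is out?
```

nums has length 7. The slice nums[1:6] selects indices [1, 2, 3, 4, 5] (1->2, 2->20, 3->15, 4->11, 5->12), giving [2, 20, 15, 11, 12].

[2, 20, 15, 11, 12]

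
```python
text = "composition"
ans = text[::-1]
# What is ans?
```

text has length 11. The slice text[::-1] selects indices [10, 9, 8, 7, 6, 5, 4, 3, 2, 1, 0] (10->'n', 9->'o', 8->'i', 7->'t', 6->'i', 5->'s', 4->'o', 3->'p', 2->'m', 1->'o', 0->'c'), giving 'noitisopmoc'.

'noitisopmoc'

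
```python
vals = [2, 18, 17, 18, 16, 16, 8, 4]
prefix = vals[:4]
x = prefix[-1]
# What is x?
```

vals has length 8. The slice vals[:4] selects indices [0, 1, 2, 3] (0->2, 1->18, 2->17, 3->18), giving [2, 18, 17, 18]. So prefix = [2, 18, 17, 18]. Then prefix[-1] = 18.

18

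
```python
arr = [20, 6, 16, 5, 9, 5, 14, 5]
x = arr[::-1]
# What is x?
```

arr has length 8. The slice arr[::-1] selects indices [7, 6, 5, 4, 3, 2, 1, 0] (7->5, 6->14, 5->5, 4->9, 3->5, 2->16, 1->6, 0->20), giving [5, 14, 5, 9, 5, 16, 6, 20].

[5, 14, 5, 9, 5, 16, 6, 20]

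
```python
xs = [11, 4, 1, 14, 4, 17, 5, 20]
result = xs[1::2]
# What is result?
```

xs has length 8. The slice xs[1::2] selects indices [1, 3, 5, 7] (1->4, 3->14, 5->17, 7->20), giving [4, 14, 17, 20].

[4, 14, 17, 20]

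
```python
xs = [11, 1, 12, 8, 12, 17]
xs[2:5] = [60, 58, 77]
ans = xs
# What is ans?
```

xs starts as [11, 1, 12, 8, 12, 17] (length 6). The slice xs[2:5] covers indices [2, 3, 4] with values [12, 8, 12]. Replacing that slice with [60, 58, 77] (same length) produces [11, 1, 60, 58, 77, 17].

[11, 1, 60, 58, 77, 17]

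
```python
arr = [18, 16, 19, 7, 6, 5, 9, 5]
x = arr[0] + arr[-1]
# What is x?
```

arr has length 8. arr[0] = 18.
arr has length 8. Negative index -1 maps to positive index 8 + (-1) = 7. arr[7] = 5.
Sum: 18 + 5 = 23.

23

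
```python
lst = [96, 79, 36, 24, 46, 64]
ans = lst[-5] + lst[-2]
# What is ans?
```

lst has length 6. Negative index -5 maps to positive index 6 + (-5) = 1. lst[1] = 79.
lst has length 6. Negative index -2 maps to positive index 6 + (-2) = 4. lst[4] = 46.
Sum: 79 + 46 = 125.

125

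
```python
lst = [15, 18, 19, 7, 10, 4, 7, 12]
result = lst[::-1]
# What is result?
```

lst has length 8. The slice lst[::-1] selects indices [7, 6, 5, 4, 3, 2, 1, 0] (7->12, 6->7, 5->4, 4->10, 3->7, 2->19, 1->18, 0->15), giving [12, 7, 4, 10, 7, 19, 18, 15].

[12, 7, 4, 10, 7, 19, 18, 15]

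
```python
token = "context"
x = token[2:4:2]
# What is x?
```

token has length 7. The slice token[2:4:2] selects indices [2] (2->'n'), giving 'n'.

'n'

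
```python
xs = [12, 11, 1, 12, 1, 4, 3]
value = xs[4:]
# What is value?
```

xs has length 7. The slice xs[4:] selects indices [4, 5, 6] (4->1, 5->4, 6->3), giving [1, 4, 3].

[1, 4, 3]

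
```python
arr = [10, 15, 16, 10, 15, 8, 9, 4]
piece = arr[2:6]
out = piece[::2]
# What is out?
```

arr has length 8. The slice arr[2:6] selects indices [2, 3, 4, 5] (2->16, 3->10, 4->15, 5->8), giving [16, 10, 15, 8]. So piece = [16, 10, 15, 8]. piece has length 4. The slice piece[::2] selects indices [0, 2] (0->16, 2->15), giving [16, 15].

[16, 15]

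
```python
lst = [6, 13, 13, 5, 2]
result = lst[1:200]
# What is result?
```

lst has length 5. The slice lst[1:200] selects indices [1, 2, 3, 4] (1->13, 2->13, 3->5, 4->2), giving [13, 13, 5, 2].

[13, 13, 5, 2]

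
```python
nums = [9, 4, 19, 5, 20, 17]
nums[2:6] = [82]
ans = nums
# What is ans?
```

nums starts as [9, 4, 19, 5, 20, 17] (length 6). The slice nums[2:6] covers indices [2, 3, 4, 5] with values [19, 5, 20, 17]. Replacing that slice with [82] (different length) produces [9, 4, 82].

[9, 4, 82]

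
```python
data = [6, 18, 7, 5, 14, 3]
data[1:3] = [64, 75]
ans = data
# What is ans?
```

data starts as [6, 18, 7, 5, 14, 3] (length 6). The slice data[1:3] covers indices [1, 2] with values [18, 7]. Replacing that slice with [64, 75] (same length) produces [6, 64, 75, 5, 14, 3].

[6, 64, 75, 5, 14, 3]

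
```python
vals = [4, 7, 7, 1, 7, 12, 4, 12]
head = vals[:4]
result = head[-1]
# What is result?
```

vals has length 8. The slice vals[:4] selects indices [0, 1, 2, 3] (0->4, 1->7, 2->7, 3->1), giving [4, 7, 7, 1]. So head = [4, 7, 7, 1]. Then head[-1] = 1.

1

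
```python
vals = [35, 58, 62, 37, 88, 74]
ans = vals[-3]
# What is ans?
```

vals has length 6. Negative index -3 maps to positive index 6 + (-3) = 3. vals[3] = 37.

37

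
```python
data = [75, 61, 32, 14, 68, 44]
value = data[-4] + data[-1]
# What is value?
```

data has length 6. Negative index -4 maps to positive index 6 + (-4) = 2. data[2] = 32.
data has length 6. Negative index -1 maps to positive index 6 + (-1) = 5. data[5] = 44.
Sum: 32 + 44 = 76.

76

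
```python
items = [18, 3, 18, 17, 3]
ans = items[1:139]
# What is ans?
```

items has length 5. The slice items[1:139] selects indices [1, 2, 3, 4] (1->3, 2->18, 3->17, 4->3), giving [3, 18, 17, 3].

[3, 18, 17, 3]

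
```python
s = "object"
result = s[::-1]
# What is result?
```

s has length 6. The slice s[::-1] selects indices [5, 4, 3, 2, 1, 0] (5->'t', 4->'c', 3->'e', 2->'j', 1->'b', 0->'o'), giving 'tcejbo'.

'tcejbo'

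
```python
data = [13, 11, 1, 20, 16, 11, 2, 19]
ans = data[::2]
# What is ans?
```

data has length 8. The slice data[::2] selects indices [0, 2, 4, 6] (0->13, 2->1, 4->16, 6->2), giving [13, 1, 16, 2].

[13, 1, 16, 2]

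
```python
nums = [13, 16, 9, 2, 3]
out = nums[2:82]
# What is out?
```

nums has length 5. The slice nums[2:82] selects indices [2, 3, 4] (2->9, 3->2, 4->3), giving [9, 2, 3].

[9, 2, 3]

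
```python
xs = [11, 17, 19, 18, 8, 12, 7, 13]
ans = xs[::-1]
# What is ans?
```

xs has length 8. The slice xs[::-1] selects indices [7, 6, 5, 4, 3, 2, 1, 0] (7->13, 6->7, 5->12, 4->8, 3->18, 2->19, 1->17, 0->11), giving [13, 7, 12, 8, 18, 19, 17, 11].

[13, 7, 12, 8, 18, 19, 17, 11]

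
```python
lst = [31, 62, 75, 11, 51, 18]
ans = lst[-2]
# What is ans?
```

lst has length 6. Negative index -2 maps to positive index 6 + (-2) = 4. lst[4] = 51.

51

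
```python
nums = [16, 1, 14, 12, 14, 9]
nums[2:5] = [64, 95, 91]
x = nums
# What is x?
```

nums starts as [16, 1, 14, 12, 14, 9] (length 6). The slice nums[2:5] covers indices [2, 3, 4] with values [14, 12, 14]. Replacing that slice with [64, 95, 91] (same length) produces [16, 1, 64, 95, 91, 9].

[16, 1, 64, 95, 91, 9]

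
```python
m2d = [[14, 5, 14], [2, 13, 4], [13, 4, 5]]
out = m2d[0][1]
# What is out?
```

m2d[0] = [14, 5, 14]. Taking column 1 of that row yields 5.

5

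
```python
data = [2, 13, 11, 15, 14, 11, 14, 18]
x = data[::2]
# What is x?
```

data has length 8. The slice data[::2] selects indices [0, 2, 4, 6] (0->2, 2->11, 4->14, 6->14), giving [2, 11, 14, 14].

[2, 11, 14, 14]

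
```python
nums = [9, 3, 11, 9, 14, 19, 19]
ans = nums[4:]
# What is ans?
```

nums has length 7. The slice nums[4:] selects indices [4, 5, 6] (4->14, 5->19, 6->19), giving [14, 19, 19].

[14, 19, 19]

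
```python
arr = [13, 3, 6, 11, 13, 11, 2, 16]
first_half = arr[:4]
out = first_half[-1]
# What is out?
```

arr has length 8. The slice arr[:4] selects indices [0, 1, 2, 3] (0->13, 1->3, 2->6, 3->11), giving [13, 3, 6, 11]. So first_half = [13, 3, 6, 11]. Then first_half[-1] = 11.

11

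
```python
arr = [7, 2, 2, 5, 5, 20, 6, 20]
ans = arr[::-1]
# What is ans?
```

arr has length 8. The slice arr[::-1] selects indices [7, 6, 5, 4, 3, 2, 1, 0] (7->20, 6->6, 5->20, 4->5, 3->5, 2->2, 1->2, 0->7), giving [20, 6, 20, 5, 5, 2, 2, 7].

[20, 6, 20, 5, 5, 2, 2, 7]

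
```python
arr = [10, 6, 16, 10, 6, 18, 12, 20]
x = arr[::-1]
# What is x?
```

arr has length 8. The slice arr[::-1] selects indices [7, 6, 5, 4, 3, 2, 1, 0] (7->20, 6->12, 5->18, 4->6, 3->10, 2->16, 1->6, 0->10), giving [20, 12, 18, 6, 10, 16, 6, 10].

[20, 12, 18, 6, 10, 16, 6, 10]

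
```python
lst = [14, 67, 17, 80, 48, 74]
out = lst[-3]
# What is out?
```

lst has length 6. Negative index -3 maps to positive index 6 + (-3) = 3. lst[3] = 80.

80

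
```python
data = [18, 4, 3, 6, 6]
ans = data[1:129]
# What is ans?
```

data has length 5. The slice data[1:129] selects indices [1, 2, 3, 4] (1->4, 2->3, 3->6, 4->6), giving [4, 3, 6, 6].

[4, 3, 6, 6]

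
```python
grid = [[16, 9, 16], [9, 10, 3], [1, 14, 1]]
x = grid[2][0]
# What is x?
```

grid[2] = [1, 14, 1]. Taking column 0 of that row yields 1.

1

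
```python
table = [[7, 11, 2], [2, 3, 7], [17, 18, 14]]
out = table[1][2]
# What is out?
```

table[1] = [2, 3, 7]. Taking column 2 of that row yields 7.

7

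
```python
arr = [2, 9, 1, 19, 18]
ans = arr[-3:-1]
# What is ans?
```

arr has length 5. The slice arr[-3:-1] selects indices [2, 3] (2->1, 3->19), giving [1, 19].

[1, 19]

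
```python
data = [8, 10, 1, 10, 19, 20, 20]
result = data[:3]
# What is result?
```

data has length 7. The slice data[:3] selects indices [0, 1, 2] (0->8, 1->10, 2->1), giving [8, 10, 1].

[8, 10, 1]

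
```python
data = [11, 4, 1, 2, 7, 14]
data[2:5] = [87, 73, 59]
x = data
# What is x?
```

data starts as [11, 4, 1, 2, 7, 14] (length 6). The slice data[2:5] covers indices [2, 3, 4] with values [1, 2, 7]. Replacing that slice with [87, 73, 59] (same length) produces [11, 4, 87, 73, 59, 14].

[11, 4, 87, 73, 59, 14]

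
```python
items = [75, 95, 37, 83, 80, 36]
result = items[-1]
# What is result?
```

items has length 6. Negative index -1 maps to positive index 6 + (-1) = 5. items[5] = 36.

36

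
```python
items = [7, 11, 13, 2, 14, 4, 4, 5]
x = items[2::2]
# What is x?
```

items has length 8. The slice items[2::2] selects indices [2, 4, 6] (2->13, 4->14, 6->4), giving [13, 14, 4].

[13, 14, 4]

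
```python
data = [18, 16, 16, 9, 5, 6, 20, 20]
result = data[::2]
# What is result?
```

data has length 8. The slice data[::2] selects indices [0, 2, 4, 6] (0->18, 2->16, 4->5, 6->20), giving [18, 16, 5, 20].

[18, 16, 5, 20]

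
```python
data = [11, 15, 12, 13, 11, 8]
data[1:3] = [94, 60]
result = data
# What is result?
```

data starts as [11, 15, 12, 13, 11, 8] (length 6). The slice data[1:3] covers indices [1, 2] with values [15, 12]. Replacing that slice with [94, 60] (same length) produces [11, 94, 60, 13, 11, 8].

[11, 94, 60, 13, 11, 8]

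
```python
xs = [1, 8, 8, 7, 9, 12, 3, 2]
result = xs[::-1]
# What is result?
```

xs has length 8. The slice xs[::-1] selects indices [7, 6, 5, 4, 3, 2, 1, 0] (7->2, 6->3, 5->12, 4->9, 3->7, 2->8, 1->8, 0->1), giving [2, 3, 12, 9, 7, 8, 8, 1].

[2, 3, 12, 9, 7, 8, 8, 1]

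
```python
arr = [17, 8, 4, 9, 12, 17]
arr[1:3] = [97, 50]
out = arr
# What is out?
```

arr starts as [17, 8, 4, 9, 12, 17] (length 6). The slice arr[1:3] covers indices [1, 2] with values [8, 4]. Replacing that slice with [97, 50] (same length) produces [17, 97, 50, 9, 12, 17].

[17, 97, 50, 9, 12, 17]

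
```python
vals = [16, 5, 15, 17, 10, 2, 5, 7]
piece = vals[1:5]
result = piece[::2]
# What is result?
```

vals has length 8. The slice vals[1:5] selects indices [1, 2, 3, 4] (1->5, 2->15, 3->17, 4->10), giving [5, 15, 17, 10]. So piece = [5, 15, 17, 10]. piece has length 4. The slice piece[::2] selects indices [0, 2] (0->5, 2->17), giving [5, 17].

[5, 17]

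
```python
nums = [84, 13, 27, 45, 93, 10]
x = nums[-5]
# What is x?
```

nums has length 6. Negative index -5 maps to positive index 6 + (-5) = 1. nums[1] = 13.

13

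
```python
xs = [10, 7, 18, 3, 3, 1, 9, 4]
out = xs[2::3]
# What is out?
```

xs has length 8. The slice xs[2::3] selects indices [2, 5] (2->18, 5->1), giving [18, 1].

[18, 1]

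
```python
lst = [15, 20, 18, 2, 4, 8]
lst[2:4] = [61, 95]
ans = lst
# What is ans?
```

lst starts as [15, 20, 18, 2, 4, 8] (length 6). The slice lst[2:4] covers indices [2, 3] with values [18, 2]. Replacing that slice with [61, 95] (same length) produces [15, 20, 61, 95, 4, 8].

[15, 20, 61, 95, 4, 8]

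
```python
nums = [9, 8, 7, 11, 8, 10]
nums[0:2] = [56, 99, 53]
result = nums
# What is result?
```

nums starts as [9, 8, 7, 11, 8, 10] (length 6). The slice nums[0:2] covers indices [0, 1] with values [9, 8]. Replacing that slice with [56, 99, 53] (different length) produces [56, 99, 53, 7, 11, 8, 10].

[56, 99, 53, 7, 11, 8, 10]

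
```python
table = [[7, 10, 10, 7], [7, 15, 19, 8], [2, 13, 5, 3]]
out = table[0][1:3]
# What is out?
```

table[0] = [7, 10, 10, 7]. table[0] has length 4. The slice table[0][1:3] selects indices [1, 2] (1->10, 2->10), giving [10, 10].

[10, 10]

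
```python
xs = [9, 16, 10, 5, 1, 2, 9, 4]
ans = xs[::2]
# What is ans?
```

xs has length 8. The slice xs[::2] selects indices [0, 2, 4, 6] (0->9, 2->10, 4->1, 6->9), giving [9, 10, 1, 9].

[9, 10, 1, 9]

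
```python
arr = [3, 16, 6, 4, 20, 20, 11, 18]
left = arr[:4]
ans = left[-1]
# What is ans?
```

arr has length 8. The slice arr[:4] selects indices [0, 1, 2, 3] (0->3, 1->16, 2->6, 3->4), giving [3, 16, 6, 4]. So left = [3, 16, 6, 4]. Then left[-1] = 4.

4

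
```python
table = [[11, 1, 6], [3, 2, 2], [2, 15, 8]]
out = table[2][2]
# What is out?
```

table[2] = [2, 15, 8]. Taking column 2 of that row yields 8.

8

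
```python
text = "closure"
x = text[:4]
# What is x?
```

text has length 7. The slice text[:4] selects indices [0, 1, 2, 3] (0->'c', 1->'l', 2->'o', 3->'s'), giving 'clos'.

'clos'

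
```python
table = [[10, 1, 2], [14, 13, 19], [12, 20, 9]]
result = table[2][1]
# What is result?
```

table[2] = [12, 20, 9]. Taking column 1 of that row yields 20.

20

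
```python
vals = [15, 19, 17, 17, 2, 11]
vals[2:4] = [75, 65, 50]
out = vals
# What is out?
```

vals starts as [15, 19, 17, 17, 2, 11] (length 6). The slice vals[2:4] covers indices [2, 3] with values [17, 17]. Replacing that slice with [75, 65, 50] (different length) produces [15, 19, 75, 65, 50, 2, 11].

[15, 19, 75, 65, 50, 2, 11]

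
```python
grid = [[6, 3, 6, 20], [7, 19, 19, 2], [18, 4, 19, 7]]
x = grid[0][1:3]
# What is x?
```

grid[0] = [6, 3, 6, 20]. grid[0] has length 4. The slice grid[0][1:3] selects indices [1, 2] (1->3, 2->6), giving [3, 6].

[3, 6]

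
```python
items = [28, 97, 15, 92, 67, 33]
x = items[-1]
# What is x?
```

items has length 6. Negative index -1 maps to positive index 6 + (-1) = 5. items[5] = 33.

33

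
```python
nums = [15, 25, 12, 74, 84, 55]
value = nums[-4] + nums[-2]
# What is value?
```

nums has length 6. Negative index -4 maps to positive index 6 + (-4) = 2. nums[2] = 12.
nums has length 6. Negative index -2 maps to positive index 6 + (-2) = 4. nums[4] = 84.
Sum: 12 + 84 = 96.

96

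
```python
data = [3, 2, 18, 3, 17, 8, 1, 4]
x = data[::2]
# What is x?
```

data has length 8. The slice data[::2] selects indices [0, 2, 4, 6] (0->3, 2->18, 4->17, 6->1), giving [3, 18, 17, 1].

[3, 18, 17, 1]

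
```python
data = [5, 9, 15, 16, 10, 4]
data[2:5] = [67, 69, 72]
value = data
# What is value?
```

data starts as [5, 9, 15, 16, 10, 4] (length 6). The slice data[2:5] covers indices [2, 3, 4] with values [15, 16, 10]. Replacing that slice with [67, 69, 72] (same length) produces [5, 9, 67, 69, 72, 4].

[5, 9, 67, 69, 72, 4]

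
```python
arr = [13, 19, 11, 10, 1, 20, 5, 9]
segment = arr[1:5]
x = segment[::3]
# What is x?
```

arr has length 8. The slice arr[1:5] selects indices [1, 2, 3, 4] (1->19, 2->11, 3->10, 4->1), giving [19, 11, 10, 1]. So segment = [19, 11, 10, 1]. segment has length 4. The slice segment[::3] selects indices [0, 3] (0->19, 3->1), giving [19, 1].

[19, 1]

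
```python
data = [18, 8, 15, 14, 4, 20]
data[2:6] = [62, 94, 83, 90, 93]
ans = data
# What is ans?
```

data starts as [18, 8, 15, 14, 4, 20] (length 6). The slice data[2:6] covers indices [2, 3, 4, 5] with values [15, 14, 4, 20]. Replacing that slice with [62, 94, 83, 90, 93] (different length) produces [18, 8, 62, 94, 83, 90, 93].

[18, 8, 62, 94, 83, 90, 93]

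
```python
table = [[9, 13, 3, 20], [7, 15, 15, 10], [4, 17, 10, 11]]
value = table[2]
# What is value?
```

table has 3 rows. Row 2 is [4, 17, 10, 11].

[4, 17, 10, 11]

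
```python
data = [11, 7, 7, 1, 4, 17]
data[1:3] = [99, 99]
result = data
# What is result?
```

data starts as [11, 7, 7, 1, 4, 17] (length 6). The slice data[1:3] covers indices [1, 2] with values [7, 7]. Replacing that slice with [99, 99] (same length) produces [11, 99, 99, 1, 4, 17].

[11, 99, 99, 1, 4, 17]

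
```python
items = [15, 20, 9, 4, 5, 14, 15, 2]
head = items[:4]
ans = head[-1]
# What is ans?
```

items has length 8. The slice items[:4] selects indices [0, 1, 2, 3] (0->15, 1->20, 2->9, 3->4), giving [15, 20, 9, 4]. So head = [15, 20, 9, 4]. Then head[-1] = 4.

4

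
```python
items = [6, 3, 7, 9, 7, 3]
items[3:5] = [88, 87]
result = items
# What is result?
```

items starts as [6, 3, 7, 9, 7, 3] (length 6). The slice items[3:5] covers indices [3, 4] with values [9, 7]. Replacing that slice with [88, 87] (same length) produces [6, 3, 7, 88, 87, 3].

[6, 3, 7, 88, 87, 3]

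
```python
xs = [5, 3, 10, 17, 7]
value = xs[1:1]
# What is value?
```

xs has length 5. The slice xs[1:1] resolves to an empty index range, so the result is [].

[]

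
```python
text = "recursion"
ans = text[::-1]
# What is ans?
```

text has length 9. The slice text[::-1] selects indices [8, 7, 6, 5, 4, 3, 2, 1, 0] (8->'n', 7->'o', 6->'i', 5->'s', 4->'r', 3->'u', 2->'c', 1->'e', 0->'r'), giving 'noisrucer'.

'noisrucer'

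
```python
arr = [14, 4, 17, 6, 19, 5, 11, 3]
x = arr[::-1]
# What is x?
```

arr has length 8. The slice arr[::-1] selects indices [7, 6, 5, 4, 3, 2, 1, 0] (7->3, 6->11, 5->5, 4->19, 3->6, 2->17, 1->4, 0->14), giving [3, 11, 5, 19, 6, 17, 4, 14].

[3, 11, 5, 19, 6, 17, 4, 14]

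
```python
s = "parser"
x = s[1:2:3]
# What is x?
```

s has length 6. The slice s[1:2:3] selects indices [1] (1->'a'), giving 'a'.

'a'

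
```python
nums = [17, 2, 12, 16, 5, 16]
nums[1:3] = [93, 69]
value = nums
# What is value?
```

nums starts as [17, 2, 12, 16, 5, 16] (length 6). The slice nums[1:3] covers indices [1, 2] with values [2, 12]. Replacing that slice with [93, 69] (same length) produces [17, 93, 69, 16, 5, 16].

[17, 93, 69, 16, 5, 16]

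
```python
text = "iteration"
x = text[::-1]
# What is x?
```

text has length 9. The slice text[::-1] selects indices [8, 7, 6, 5, 4, 3, 2, 1, 0] (8->'n', 7->'o', 6->'i', 5->'t', 4->'a', 3->'r', 2->'e', 1->'t', 0->'i'), giving 'noitareti'.

'noitareti'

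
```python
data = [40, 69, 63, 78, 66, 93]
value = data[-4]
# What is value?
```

data has length 6. Negative index -4 maps to positive index 6 + (-4) = 2. data[2] = 63.

63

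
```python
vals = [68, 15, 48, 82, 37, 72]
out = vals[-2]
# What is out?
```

vals has length 6. Negative index -2 maps to positive index 6 + (-2) = 4. vals[4] = 37.

37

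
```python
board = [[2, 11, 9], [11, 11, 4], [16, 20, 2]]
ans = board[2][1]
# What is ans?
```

board[2] = [16, 20, 2]. Taking column 1 of that row yields 20.

20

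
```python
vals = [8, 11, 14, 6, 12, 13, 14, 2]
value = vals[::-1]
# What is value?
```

vals has length 8. The slice vals[::-1] selects indices [7, 6, 5, 4, 3, 2, 1, 0] (7->2, 6->14, 5->13, 4->12, 3->6, 2->14, 1->11, 0->8), giving [2, 14, 13, 12, 6, 14, 11, 8].

[2, 14, 13, 12, 6, 14, 11, 8]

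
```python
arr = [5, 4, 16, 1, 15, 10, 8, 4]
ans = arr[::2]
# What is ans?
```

arr has length 8. The slice arr[::2] selects indices [0, 2, 4, 6] (0->5, 2->16, 4->15, 6->8), giving [5, 16, 15, 8].

[5, 16, 15, 8]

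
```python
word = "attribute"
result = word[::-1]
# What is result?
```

word has length 9. The slice word[::-1] selects indices [8, 7, 6, 5, 4, 3, 2, 1, 0] (8->'e', 7->'t', 6->'u', 5->'b', 4->'i', 3->'r', 2->'t', 1->'t', 0->'a'), giving 'etubirtta'.

'etubirtta'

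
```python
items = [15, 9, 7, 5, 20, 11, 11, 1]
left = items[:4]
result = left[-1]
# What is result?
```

items has length 8. The slice items[:4] selects indices [0, 1, 2, 3] (0->15, 1->9, 2->7, 3->5), giving [15, 9, 7, 5]. So left = [15, 9, 7, 5]. Then left[-1] = 5.

5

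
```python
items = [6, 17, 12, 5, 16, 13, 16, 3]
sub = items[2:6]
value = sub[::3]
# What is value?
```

items has length 8. The slice items[2:6] selects indices [2, 3, 4, 5] (2->12, 3->5, 4->16, 5->13), giving [12, 5, 16, 13]. So sub = [12, 5, 16, 13]. sub has length 4. The slice sub[::3] selects indices [0, 3] (0->12, 3->13), giving [12, 13].

[12, 13]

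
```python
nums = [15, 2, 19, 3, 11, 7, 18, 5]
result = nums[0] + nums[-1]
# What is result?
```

nums has length 8. nums[0] = 15.
nums has length 8. Negative index -1 maps to positive index 8 + (-1) = 7. nums[7] = 5.
Sum: 15 + 5 = 20.

20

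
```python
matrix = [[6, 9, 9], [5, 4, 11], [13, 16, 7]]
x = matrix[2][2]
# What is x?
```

matrix[2] = [13, 16, 7]. Taking column 2 of that row yields 7.

7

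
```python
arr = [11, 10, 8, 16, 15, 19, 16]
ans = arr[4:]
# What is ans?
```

arr has length 7. The slice arr[4:] selects indices [4, 5, 6] (4->15, 5->19, 6->16), giving [15, 19, 16].

[15, 19, 16]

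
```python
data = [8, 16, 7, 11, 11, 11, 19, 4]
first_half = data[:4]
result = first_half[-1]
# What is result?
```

data has length 8. The slice data[:4] selects indices [0, 1, 2, 3] (0->8, 1->16, 2->7, 3->11), giving [8, 16, 7, 11]. So first_half = [8, 16, 7, 11]. Then first_half[-1] = 11.

11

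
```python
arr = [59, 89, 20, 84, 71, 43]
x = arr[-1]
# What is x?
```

arr has length 6. Negative index -1 maps to positive index 6 + (-1) = 5. arr[5] = 43.

43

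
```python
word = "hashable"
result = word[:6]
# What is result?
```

word has length 8. The slice word[:6] selects indices [0, 1, 2, 3, 4, 5] (0->'h', 1->'a', 2->'s', 3->'h', 4->'a', 5->'b'), giving 'hashab'.

'hashab'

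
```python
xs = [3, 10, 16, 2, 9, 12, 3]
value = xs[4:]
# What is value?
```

xs has length 7. The slice xs[4:] selects indices [4, 5, 6] (4->9, 5->12, 6->3), giving [9, 12, 3].

[9, 12, 3]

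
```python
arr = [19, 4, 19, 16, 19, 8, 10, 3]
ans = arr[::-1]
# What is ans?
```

arr has length 8. The slice arr[::-1] selects indices [7, 6, 5, 4, 3, 2, 1, 0] (7->3, 6->10, 5->8, 4->19, 3->16, 2->19, 1->4, 0->19), giving [3, 10, 8, 19, 16, 19, 4, 19].

[3, 10, 8, 19, 16, 19, 4, 19]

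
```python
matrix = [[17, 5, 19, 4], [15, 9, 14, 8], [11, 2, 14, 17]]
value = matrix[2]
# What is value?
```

matrix has 3 rows. Row 2 is [11, 2, 14, 17].

[11, 2, 14, 17]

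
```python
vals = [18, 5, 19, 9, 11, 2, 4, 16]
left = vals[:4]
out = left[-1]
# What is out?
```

vals has length 8. The slice vals[:4] selects indices [0, 1, 2, 3] (0->18, 1->5, 2->19, 3->9), giving [18, 5, 19, 9]. So left = [18, 5, 19, 9]. Then left[-1] = 9.

9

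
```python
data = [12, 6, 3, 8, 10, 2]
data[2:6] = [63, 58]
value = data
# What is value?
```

data starts as [12, 6, 3, 8, 10, 2] (length 6). The slice data[2:6] covers indices [2, 3, 4, 5] with values [3, 8, 10, 2]. Replacing that slice with [63, 58] (different length) produces [12, 6, 63, 58].

[12, 6, 63, 58]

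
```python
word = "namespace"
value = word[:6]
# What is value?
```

word has length 9. The slice word[:6] selects indices [0, 1, 2, 3, 4, 5] (0->'n', 1->'a', 2->'m', 3->'e', 4->'s', 5->'p'), giving 'namesp'.

'namesp'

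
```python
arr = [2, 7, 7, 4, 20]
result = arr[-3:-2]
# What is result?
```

arr has length 5. The slice arr[-3:-2] selects indices [2] (2->7), giving [7].

[7]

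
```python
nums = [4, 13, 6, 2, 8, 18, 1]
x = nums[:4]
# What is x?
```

nums has length 7. The slice nums[:4] selects indices [0, 1, 2, 3] (0->4, 1->13, 2->6, 3->2), giving [4, 13, 6, 2].

[4, 13, 6, 2]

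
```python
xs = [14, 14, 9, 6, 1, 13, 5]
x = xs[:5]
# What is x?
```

xs has length 7. The slice xs[:5] selects indices [0, 1, 2, 3, 4] (0->14, 1->14, 2->9, 3->6, 4->1), giving [14, 14, 9, 6, 1].

[14, 14, 9, 6, 1]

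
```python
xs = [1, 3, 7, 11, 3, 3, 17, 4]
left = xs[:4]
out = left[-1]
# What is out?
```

xs has length 8. The slice xs[:4] selects indices [0, 1, 2, 3] (0->1, 1->3, 2->7, 3->11), giving [1, 3, 7, 11]. So left = [1, 3, 7, 11]. Then left[-1] = 11.

11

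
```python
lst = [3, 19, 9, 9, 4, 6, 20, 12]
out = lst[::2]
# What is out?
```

lst has length 8. The slice lst[::2] selects indices [0, 2, 4, 6] (0->3, 2->9, 4->4, 6->20), giving [3, 9, 4, 20].

[3, 9, 4, 20]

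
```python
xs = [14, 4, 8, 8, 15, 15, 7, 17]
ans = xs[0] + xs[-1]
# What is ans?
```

xs has length 8. xs[0] = 14.
xs has length 8. Negative index -1 maps to positive index 8 + (-1) = 7. xs[7] = 17.
Sum: 14 + 17 = 31.

31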